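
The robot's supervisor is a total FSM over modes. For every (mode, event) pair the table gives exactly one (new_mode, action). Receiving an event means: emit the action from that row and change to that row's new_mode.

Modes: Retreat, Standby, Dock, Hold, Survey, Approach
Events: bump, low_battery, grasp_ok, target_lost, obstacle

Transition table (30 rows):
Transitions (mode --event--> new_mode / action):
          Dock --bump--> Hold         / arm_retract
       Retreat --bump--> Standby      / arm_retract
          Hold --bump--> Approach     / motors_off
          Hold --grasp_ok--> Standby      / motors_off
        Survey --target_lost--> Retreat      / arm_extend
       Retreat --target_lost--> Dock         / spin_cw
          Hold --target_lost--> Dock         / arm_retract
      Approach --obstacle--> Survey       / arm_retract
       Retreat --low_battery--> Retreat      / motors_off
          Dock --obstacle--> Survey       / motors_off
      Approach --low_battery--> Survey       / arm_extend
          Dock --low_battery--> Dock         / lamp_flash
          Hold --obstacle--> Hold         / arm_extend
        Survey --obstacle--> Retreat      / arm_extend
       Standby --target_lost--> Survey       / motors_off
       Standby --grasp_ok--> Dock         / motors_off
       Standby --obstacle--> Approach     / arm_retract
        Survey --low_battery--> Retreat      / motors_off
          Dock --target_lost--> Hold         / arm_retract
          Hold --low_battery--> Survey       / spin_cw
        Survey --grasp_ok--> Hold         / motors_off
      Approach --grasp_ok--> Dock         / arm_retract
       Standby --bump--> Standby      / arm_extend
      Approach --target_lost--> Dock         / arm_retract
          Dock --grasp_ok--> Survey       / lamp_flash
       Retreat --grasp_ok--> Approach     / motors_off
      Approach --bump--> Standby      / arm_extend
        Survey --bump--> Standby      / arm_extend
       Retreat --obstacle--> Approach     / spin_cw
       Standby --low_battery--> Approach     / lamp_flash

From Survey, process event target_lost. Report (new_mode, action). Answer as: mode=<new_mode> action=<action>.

current mode = Survey; filter table to that mode:
  (Survey, target_lost) → (Retreat, arm_extend)  ← event matches
  (Survey, obstacle) → (Retreat, arm_extend)
  (Survey, low_battery) → (Retreat, motors_off)
  (Survey, grasp_ok) → (Hold, motors_off)
  (Survey, bump) → (Standby, arm_extend)
event = target_lost selects (Retreat, arm_extend)

mode=Retreat action=arm_extend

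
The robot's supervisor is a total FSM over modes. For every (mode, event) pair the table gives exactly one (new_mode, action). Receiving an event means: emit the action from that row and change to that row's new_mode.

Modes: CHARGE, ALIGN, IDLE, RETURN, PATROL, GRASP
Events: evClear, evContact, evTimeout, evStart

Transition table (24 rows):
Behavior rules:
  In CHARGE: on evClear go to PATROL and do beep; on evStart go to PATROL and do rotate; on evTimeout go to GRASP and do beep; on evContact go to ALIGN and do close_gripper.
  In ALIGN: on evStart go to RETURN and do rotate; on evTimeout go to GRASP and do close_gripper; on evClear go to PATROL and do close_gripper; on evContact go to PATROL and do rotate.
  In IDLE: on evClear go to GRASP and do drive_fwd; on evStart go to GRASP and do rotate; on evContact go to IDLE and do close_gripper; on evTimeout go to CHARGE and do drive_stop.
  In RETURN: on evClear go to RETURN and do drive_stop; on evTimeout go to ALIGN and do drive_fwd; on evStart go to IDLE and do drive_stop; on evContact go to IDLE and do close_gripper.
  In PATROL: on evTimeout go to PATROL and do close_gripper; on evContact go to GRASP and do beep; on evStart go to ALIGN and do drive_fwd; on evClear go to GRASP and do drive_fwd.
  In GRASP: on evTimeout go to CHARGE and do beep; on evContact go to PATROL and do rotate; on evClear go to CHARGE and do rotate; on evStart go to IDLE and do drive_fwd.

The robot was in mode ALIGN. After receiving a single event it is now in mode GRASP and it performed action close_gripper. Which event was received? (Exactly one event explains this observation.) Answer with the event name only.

try evClear: (ALIGN, evClear) → (PATROL, close_gripper)
try evContact: (ALIGN, evContact) → (PATROL, rotate)
try evTimeout: (ALIGN, evTimeout) → (GRASP, close_gripper)  ← matches
try evStart: (ALIGN, evStart) → (RETURN, rotate)

evTimeout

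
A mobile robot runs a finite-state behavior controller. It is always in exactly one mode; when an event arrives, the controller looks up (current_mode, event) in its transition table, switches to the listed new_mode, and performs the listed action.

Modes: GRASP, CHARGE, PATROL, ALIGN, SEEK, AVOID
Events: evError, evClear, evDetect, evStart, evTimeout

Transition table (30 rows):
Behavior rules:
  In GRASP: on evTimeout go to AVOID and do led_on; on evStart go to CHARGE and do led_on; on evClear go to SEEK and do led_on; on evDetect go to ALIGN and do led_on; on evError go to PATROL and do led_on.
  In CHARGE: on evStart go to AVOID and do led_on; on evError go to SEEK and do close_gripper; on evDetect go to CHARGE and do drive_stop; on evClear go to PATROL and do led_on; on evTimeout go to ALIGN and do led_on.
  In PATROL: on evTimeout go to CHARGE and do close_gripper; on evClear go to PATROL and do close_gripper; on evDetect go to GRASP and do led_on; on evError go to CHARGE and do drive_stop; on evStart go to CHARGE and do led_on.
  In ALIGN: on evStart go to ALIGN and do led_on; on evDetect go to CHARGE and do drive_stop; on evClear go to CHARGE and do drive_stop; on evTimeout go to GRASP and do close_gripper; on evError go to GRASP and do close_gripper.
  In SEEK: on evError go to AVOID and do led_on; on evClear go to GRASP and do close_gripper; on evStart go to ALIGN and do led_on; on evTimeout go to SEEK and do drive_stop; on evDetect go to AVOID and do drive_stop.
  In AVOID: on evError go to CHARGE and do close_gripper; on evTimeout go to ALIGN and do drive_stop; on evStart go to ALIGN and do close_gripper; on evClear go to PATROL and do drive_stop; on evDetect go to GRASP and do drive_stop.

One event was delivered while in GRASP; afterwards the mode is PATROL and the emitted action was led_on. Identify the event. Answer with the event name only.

evError

try evError: (GRASP, evError) → (PATROL, led_on)  ← matches
try evClear: (GRASP, evClear) → (SEEK, led_on)
try evDetect: (GRASP, evDetect) → (ALIGN, led_on)
try evStart: (GRASP, evStart) → (CHARGE, led_on)
try evTimeout: (GRASP, evTimeout) → (AVOID, led_on)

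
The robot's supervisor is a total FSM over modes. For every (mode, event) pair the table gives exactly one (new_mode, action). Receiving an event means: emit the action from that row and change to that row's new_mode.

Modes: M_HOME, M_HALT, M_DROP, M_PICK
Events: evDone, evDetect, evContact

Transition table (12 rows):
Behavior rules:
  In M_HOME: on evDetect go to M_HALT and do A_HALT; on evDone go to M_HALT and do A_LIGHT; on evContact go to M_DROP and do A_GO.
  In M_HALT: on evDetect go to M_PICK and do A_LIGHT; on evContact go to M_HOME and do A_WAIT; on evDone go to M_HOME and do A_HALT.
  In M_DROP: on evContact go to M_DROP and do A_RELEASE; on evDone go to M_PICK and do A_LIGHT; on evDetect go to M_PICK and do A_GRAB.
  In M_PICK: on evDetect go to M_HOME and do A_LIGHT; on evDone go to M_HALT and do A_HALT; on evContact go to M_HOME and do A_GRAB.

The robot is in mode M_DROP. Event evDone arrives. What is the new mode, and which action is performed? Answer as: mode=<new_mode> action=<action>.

current mode = M_DROP; filter table to that mode:
  (M_DROP, evContact) → (M_DROP, A_RELEASE)
  (M_DROP, evDone) → (M_PICK, A_LIGHT)  ← event matches
  (M_DROP, evDetect) → (M_PICK, A_GRAB)
event = evDone selects (M_PICK, A_LIGHT)

mode=M_PICK action=A_LIGHT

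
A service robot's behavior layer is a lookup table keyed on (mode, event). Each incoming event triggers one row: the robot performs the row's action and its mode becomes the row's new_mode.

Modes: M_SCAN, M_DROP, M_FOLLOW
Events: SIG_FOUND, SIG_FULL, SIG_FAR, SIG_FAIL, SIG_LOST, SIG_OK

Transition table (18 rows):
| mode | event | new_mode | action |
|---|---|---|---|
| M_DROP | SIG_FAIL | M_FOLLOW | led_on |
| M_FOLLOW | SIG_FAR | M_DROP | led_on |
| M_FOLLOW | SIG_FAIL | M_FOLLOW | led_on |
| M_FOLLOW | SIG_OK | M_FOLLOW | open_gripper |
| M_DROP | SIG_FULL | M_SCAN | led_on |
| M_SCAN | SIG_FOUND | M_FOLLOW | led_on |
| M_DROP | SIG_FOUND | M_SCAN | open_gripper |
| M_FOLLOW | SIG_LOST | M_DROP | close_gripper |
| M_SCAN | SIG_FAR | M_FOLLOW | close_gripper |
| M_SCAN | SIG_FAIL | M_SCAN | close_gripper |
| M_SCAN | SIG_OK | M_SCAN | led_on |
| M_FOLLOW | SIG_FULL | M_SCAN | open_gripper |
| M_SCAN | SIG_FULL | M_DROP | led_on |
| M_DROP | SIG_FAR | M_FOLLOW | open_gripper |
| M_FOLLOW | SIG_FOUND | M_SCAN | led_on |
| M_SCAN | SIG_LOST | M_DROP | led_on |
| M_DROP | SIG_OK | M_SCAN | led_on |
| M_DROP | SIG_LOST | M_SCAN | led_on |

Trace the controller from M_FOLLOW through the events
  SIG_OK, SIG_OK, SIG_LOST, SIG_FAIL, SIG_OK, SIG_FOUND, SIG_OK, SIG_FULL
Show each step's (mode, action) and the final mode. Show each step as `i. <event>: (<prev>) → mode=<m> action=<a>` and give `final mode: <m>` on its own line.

final mode: M_DROP

1. SIG_OK: (M_FOLLOW) → mode=M_FOLLOW action=open_gripper
2. SIG_OK: (M_FOLLOW) → mode=M_FOLLOW action=open_gripper
3. SIG_LOST: (M_FOLLOW) → mode=M_DROP action=close_gripper
4. SIG_FAIL: (M_DROP) → mode=M_FOLLOW action=led_on
5. SIG_OK: (M_FOLLOW) → mode=M_FOLLOW action=open_gripper
6. SIG_FOUND: (M_FOLLOW) → mode=M_SCAN action=led_on
7. SIG_OK: (M_SCAN) → mode=M_SCAN action=led_on
8. SIG_FULL: (M_SCAN) → mode=M_DROP action=led_on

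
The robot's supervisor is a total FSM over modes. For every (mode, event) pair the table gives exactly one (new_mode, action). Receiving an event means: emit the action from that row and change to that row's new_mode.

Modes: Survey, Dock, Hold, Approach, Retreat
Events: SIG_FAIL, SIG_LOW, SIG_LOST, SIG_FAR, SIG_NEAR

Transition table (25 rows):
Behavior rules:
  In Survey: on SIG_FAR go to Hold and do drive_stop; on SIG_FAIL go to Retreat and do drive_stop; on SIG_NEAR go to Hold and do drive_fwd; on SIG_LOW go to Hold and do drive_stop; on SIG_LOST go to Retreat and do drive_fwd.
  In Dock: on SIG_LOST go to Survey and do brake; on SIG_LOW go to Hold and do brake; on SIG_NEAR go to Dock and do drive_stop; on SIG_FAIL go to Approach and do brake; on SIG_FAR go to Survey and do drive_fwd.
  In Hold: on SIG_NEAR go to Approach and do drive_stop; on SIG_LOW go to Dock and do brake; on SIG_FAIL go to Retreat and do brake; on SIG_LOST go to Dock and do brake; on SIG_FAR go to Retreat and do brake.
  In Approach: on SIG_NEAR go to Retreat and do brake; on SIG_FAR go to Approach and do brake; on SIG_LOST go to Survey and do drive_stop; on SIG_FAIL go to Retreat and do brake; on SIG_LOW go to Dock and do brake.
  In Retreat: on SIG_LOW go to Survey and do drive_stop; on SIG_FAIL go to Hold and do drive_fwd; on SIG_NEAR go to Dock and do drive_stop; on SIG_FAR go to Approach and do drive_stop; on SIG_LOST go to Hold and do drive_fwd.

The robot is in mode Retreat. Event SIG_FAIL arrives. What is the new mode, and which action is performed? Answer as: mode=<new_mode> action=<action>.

current mode = Retreat; filter table to that mode:
  (Retreat, SIG_LOW) → (Survey, drive_stop)
  (Retreat, SIG_FAIL) → (Hold, drive_fwd)  ← event matches
  (Retreat, SIG_NEAR) → (Dock, drive_stop)
  (Retreat, SIG_FAR) → (Approach, drive_stop)
  (Retreat, SIG_LOST) → (Hold, drive_fwd)
event = SIG_FAIL selects (Hold, drive_fwd)

mode=Hold action=drive_fwd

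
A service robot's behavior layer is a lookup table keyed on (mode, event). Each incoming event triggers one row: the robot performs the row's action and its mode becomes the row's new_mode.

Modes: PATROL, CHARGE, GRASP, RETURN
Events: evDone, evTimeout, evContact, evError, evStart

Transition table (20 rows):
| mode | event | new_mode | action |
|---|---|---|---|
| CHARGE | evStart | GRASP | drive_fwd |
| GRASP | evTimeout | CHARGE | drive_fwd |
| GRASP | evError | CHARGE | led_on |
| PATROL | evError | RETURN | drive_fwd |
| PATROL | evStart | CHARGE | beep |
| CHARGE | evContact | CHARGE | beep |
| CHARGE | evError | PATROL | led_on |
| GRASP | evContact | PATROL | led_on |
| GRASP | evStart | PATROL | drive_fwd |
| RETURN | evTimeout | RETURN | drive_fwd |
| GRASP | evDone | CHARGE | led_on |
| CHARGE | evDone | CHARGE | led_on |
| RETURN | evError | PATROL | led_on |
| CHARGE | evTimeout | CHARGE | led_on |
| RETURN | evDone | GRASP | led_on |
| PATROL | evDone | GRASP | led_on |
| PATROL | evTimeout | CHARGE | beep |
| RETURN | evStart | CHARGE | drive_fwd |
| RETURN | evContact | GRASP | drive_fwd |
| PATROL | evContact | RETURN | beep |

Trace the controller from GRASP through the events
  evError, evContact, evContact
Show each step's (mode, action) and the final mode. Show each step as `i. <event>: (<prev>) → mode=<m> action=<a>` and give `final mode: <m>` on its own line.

final mode: CHARGE

1. evError: (GRASP) → mode=CHARGE action=led_on
2. evContact: (CHARGE) → mode=CHARGE action=beep
3. evContact: (CHARGE) → mode=CHARGE action=beep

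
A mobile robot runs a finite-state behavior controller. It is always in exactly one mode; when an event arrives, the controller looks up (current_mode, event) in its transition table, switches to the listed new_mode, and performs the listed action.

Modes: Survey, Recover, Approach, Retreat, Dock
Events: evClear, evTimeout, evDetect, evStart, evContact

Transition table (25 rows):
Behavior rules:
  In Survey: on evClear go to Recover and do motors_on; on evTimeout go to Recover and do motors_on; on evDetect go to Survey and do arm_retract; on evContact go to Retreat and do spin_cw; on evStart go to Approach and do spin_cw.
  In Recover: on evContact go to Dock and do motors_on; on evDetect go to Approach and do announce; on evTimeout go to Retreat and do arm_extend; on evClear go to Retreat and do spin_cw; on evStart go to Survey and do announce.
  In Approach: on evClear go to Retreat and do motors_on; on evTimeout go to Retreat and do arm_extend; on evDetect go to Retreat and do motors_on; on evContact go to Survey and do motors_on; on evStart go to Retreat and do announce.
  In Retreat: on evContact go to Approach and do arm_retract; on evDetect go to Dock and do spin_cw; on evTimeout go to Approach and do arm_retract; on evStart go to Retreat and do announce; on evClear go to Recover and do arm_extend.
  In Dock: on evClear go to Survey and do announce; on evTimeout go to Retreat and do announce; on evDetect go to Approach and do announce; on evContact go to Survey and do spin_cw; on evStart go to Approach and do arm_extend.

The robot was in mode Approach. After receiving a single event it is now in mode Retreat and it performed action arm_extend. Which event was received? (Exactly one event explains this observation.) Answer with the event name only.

try evClear: (Approach, evClear) → (Retreat, motors_on)
try evTimeout: (Approach, evTimeout) → (Retreat, arm_extend)  ← matches
try evDetect: (Approach, evDetect) → (Retreat, motors_on)
try evStart: (Approach, evStart) → (Retreat, announce)
try evContact: (Approach, evContact) → (Survey, motors_on)

evTimeout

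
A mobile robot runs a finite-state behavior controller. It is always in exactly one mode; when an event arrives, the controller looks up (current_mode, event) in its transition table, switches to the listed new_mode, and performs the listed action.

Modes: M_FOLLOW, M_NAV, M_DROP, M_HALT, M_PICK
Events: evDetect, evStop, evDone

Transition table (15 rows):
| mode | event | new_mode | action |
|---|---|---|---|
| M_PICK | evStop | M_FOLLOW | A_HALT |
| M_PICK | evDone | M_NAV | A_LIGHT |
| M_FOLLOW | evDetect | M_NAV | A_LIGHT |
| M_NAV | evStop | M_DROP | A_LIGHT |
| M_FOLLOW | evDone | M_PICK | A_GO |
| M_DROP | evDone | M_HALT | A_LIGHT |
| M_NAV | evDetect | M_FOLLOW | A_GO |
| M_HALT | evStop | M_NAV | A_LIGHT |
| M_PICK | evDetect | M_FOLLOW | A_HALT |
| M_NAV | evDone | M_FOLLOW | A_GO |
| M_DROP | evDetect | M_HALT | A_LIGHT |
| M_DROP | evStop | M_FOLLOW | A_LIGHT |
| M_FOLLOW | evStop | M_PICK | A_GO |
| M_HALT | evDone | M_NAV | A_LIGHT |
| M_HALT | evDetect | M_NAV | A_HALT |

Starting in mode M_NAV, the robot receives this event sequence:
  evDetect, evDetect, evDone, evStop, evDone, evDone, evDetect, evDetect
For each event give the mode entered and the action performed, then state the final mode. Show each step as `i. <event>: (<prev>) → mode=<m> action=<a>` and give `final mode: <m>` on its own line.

final mode: M_FOLLOW

1. evDetect: (M_NAV) → mode=M_FOLLOW action=A_GO
2. evDetect: (M_FOLLOW) → mode=M_NAV action=A_LIGHT
3. evDone: (M_NAV) → mode=M_FOLLOW action=A_GO
4. evStop: (M_FOLLOW) → mode=M_PICK action=A_GO
5. evDone: (M_PICK) → mode=M_NAV action=A_LIGHT
6. evDone: (M_NAV) → mode=M_FOLLOW action=A_GO
7. evDetect: (M_FOLLOW) → mode=M_NAV action=A_LIGHT
8. evDetect: (M_NAV) → mode=M_FOLLOW action=A_GO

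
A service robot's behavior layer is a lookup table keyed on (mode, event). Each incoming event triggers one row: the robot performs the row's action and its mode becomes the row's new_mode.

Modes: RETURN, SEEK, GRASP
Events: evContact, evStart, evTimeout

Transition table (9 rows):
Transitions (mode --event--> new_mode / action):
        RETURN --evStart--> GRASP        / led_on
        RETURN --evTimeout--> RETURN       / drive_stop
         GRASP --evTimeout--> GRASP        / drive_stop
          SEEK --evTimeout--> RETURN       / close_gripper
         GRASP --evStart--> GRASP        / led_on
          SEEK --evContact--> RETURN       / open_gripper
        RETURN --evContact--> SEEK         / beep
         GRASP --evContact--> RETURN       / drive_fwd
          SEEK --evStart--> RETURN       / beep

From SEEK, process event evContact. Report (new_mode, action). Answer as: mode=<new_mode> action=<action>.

mode=RETURN action=open_gripper

current mode = SEEK; filter table to that mode:
  (SEEK, evTimeout) → (RETURN, close_gripper)
  (SEEK, evContact) → (RETURN, open_gripper)  ← event matches
  (SEEK, evStart) → (RETURN, beep)
event = evContact selects (RETURN, open_gripper)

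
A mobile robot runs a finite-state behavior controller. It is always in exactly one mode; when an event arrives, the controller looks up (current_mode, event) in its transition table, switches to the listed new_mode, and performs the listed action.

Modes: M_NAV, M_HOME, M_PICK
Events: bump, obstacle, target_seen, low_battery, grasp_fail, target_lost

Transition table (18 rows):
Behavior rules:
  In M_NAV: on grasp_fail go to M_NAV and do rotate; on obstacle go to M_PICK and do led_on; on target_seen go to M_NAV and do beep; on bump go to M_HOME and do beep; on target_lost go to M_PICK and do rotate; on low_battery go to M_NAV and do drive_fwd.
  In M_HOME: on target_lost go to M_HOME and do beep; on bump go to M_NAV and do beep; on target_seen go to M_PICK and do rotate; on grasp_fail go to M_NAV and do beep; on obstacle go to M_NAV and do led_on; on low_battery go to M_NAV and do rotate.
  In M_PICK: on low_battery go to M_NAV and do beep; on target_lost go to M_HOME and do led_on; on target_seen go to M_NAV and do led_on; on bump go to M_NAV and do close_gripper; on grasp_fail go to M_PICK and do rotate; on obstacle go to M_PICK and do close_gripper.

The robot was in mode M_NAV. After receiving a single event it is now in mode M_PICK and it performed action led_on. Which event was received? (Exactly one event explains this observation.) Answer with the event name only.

obstacle

try bump: (M_NAV, bump) → (M_HOME, beep)
try obstacle: (M_NAV, obstacle) → (M_PICK, led_on)  ← matches
try target_seen: (M_NAV, target_seen) → (M_NAV, beep)
try low_battery: (M_NAV, low_battery) → (M_NAV, drive_fwd)
try grasp_fail: (M_NAV, grasp_fail) → (M_NAV, rotate)
try target_lost: (M_NAV, target_lost) → (M_PICK, rotate)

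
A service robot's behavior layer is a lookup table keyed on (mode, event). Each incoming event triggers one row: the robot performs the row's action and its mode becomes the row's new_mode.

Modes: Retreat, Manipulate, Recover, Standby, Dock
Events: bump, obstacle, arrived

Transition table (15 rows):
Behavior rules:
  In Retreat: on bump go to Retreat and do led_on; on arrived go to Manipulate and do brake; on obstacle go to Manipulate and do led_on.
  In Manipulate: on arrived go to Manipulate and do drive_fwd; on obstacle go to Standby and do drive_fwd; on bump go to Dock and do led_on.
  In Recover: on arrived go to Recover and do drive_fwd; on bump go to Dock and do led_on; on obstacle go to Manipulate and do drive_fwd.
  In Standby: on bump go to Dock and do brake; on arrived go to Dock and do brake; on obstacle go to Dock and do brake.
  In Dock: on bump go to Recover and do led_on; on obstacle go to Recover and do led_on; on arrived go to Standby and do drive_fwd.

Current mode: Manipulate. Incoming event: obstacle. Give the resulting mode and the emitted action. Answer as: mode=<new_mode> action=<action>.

mode=Standby action=drive_fwd

current mode = Manipulate; filter table to that mode:
  (Manipulate, arrived) → (Manipulate, drive_fwd)
  (Manipulate, obstacle) → (Standby, drive_fwd)  ← event matches
  (Manipulate, bump) → (Dock, led_on)
event = obstacle selects (Standby, drive_fwd)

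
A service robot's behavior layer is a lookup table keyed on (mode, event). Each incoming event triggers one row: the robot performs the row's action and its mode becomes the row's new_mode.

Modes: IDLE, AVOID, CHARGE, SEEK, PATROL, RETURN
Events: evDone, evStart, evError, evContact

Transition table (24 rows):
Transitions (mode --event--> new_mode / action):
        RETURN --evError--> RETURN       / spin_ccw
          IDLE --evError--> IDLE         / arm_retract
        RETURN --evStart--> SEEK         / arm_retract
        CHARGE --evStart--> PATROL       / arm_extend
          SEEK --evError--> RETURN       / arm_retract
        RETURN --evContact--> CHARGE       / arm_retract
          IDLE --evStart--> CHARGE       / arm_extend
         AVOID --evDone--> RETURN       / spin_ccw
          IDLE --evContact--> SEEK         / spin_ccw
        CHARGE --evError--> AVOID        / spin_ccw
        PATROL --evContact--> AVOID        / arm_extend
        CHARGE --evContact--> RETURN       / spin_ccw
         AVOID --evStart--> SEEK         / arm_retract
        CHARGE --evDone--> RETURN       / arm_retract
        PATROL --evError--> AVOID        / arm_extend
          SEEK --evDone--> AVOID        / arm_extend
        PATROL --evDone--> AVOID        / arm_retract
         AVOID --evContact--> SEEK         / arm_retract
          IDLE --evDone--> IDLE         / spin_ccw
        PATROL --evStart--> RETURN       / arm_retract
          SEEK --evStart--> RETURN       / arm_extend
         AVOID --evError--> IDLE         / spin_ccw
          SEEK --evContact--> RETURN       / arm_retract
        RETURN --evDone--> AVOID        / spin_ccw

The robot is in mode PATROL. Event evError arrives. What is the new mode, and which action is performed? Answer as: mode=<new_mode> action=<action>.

mode=AVOID action=arm_extend

current mode = PATROL; filter table to that mode:
  (PATROL, evContact) → (AVOID, arm_extend)
  (PATROL, evError) → (AVOID, arm_extend)  ← event matches
  (PATROL, evDone) → (AVOID, arm_retract)
  (PATROL, evStart) → (RETURN, arm_retract)
event = evError selects (AVOID, arm_extend)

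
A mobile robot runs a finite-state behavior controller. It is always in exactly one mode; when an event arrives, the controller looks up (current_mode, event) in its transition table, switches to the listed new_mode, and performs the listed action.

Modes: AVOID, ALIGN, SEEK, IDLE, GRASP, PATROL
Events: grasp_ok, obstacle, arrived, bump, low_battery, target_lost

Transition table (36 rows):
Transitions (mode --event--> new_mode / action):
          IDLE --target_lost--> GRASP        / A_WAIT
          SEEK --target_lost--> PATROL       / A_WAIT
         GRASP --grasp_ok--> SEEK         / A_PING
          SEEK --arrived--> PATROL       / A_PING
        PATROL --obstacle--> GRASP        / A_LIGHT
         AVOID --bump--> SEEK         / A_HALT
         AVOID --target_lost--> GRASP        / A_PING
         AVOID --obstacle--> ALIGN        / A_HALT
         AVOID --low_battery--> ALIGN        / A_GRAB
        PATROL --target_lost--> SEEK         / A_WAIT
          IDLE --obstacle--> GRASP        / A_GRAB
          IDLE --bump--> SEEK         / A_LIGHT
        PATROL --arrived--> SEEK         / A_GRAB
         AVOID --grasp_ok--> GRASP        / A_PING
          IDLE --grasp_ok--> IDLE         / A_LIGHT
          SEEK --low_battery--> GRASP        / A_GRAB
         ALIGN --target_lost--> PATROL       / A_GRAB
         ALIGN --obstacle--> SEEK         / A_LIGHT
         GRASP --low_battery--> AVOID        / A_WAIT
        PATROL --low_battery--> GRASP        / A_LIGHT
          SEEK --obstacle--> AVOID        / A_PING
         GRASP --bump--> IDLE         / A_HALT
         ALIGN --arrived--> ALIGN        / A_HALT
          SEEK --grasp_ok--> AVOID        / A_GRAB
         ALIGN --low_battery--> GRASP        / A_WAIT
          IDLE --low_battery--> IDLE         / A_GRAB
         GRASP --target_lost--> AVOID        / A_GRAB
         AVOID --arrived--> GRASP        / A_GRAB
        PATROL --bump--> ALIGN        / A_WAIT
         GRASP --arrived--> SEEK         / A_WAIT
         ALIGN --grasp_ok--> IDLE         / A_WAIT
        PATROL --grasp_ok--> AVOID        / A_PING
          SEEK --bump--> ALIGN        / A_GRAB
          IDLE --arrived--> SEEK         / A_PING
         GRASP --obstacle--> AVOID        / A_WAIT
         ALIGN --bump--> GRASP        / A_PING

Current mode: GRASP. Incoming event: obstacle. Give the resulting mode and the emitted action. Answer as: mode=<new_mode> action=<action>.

mode=AVOID action=A_WAIT

current mode = GRASP; filter table to that mode:
  (GRASP, grasp_ok) → (SEEK, A_PING)
  (GRASP, low_battery) → (AVOID, A_WAIT)
  (GRASP, bump) → (IDLE, A_HALT)
  (GRASP, target_lost) → (AVOID, A_GRAB)
  (GRASP, arrived) → (SEEK, A_WAIT)
  (GRASP, obstacle) → (AVOID, A_WAIT)  ← event matches
event = obstacle selects (AVOID, A_WAIT)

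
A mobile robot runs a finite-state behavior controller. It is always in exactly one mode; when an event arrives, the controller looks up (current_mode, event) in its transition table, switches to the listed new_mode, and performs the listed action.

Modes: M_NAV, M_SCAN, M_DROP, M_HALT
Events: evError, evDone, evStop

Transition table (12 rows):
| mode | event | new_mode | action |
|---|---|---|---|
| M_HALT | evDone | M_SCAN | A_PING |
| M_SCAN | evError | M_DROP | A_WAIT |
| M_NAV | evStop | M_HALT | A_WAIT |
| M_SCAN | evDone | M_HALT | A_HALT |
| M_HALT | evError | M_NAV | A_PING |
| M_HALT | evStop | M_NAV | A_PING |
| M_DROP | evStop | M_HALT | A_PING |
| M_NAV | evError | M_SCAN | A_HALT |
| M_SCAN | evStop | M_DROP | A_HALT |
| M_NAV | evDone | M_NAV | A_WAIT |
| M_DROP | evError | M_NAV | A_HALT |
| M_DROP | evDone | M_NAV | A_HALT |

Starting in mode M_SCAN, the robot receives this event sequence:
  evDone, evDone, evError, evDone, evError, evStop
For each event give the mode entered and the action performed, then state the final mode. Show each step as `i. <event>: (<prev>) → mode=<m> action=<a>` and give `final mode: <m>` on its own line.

final mode: M_DROP

1. evDone: (M_SCAN) → mode=M_HALT action=A_HALT
2. evDone: (M_HALT) → mode=M_SCAN action=A_PING
3. evError: (M_SCAN) → mode=M_DROP action=A_WAIT
4. evDone: (M_DROP) → mode=M_NAV action=A_HALT
5. evError: (M_NAV) → mode=M_SCAN action=A_HALT
6. evStop: (M_SCAN) → mode=M_DROP action=A_HALT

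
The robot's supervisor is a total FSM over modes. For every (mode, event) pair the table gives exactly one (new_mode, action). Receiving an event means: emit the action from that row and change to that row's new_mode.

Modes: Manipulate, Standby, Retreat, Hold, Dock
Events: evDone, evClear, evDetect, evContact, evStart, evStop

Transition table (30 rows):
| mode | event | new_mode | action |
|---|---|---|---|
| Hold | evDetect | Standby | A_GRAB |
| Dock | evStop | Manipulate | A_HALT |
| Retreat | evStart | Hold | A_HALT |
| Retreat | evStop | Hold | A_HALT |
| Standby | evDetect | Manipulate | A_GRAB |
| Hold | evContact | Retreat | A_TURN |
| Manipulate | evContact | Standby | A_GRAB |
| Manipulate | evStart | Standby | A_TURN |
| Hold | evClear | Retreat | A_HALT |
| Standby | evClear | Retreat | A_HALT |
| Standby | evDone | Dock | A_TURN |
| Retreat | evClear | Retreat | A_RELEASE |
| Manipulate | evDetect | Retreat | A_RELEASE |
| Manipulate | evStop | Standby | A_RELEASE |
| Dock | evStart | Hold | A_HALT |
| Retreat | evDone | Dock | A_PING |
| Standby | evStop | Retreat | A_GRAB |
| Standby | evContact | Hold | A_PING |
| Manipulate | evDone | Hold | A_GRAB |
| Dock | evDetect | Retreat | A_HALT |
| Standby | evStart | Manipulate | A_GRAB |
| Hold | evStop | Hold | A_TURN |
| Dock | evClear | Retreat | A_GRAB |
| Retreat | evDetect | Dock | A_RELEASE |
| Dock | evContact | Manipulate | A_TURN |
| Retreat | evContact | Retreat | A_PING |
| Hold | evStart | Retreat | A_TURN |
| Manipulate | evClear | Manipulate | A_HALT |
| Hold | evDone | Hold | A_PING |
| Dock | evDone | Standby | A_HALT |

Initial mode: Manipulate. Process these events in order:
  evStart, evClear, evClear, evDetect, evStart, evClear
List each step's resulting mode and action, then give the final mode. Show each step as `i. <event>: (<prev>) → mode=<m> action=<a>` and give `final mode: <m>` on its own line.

1. evStart: (Manipulate) → mode=Standby action=A_TURN
2. evClear: (Standby) → mode=Retreat action=A_HALT
3. evClear: (Retreat) → mode=Retreat action=A_RELEASE
4. evDetect: (Retreat) → mode=Dock action=A_RELEASE
5. evStart: (Dock) → mode=Hold action=A_HALT
6. evClear: (Hold) → mode=Retreat action=A_HALT

final mode: Retreat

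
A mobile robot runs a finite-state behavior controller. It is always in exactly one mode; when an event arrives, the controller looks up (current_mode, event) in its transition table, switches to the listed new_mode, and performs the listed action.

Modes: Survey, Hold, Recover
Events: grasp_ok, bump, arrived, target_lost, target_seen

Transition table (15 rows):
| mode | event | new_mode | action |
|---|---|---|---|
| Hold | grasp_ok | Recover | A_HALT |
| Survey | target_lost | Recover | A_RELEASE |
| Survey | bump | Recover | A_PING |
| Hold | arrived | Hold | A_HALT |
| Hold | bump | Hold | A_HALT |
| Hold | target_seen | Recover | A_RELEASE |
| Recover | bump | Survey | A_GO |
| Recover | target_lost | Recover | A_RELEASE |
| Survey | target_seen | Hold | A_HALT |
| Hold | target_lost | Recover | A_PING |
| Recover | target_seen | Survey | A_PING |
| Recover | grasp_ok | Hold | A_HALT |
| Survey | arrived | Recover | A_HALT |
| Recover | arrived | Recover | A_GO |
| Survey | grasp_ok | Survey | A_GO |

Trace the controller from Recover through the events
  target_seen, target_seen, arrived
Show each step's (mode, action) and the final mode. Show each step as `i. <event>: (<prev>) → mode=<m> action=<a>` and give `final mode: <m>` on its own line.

1. target_seen: (Recover) → mode=Survey action=A_PING
2. target_seen: (Survey) → mode=Hold action=A_HALT
3. arrived: (Hold) → mode=Hold action=A_HALT

final mode: Hold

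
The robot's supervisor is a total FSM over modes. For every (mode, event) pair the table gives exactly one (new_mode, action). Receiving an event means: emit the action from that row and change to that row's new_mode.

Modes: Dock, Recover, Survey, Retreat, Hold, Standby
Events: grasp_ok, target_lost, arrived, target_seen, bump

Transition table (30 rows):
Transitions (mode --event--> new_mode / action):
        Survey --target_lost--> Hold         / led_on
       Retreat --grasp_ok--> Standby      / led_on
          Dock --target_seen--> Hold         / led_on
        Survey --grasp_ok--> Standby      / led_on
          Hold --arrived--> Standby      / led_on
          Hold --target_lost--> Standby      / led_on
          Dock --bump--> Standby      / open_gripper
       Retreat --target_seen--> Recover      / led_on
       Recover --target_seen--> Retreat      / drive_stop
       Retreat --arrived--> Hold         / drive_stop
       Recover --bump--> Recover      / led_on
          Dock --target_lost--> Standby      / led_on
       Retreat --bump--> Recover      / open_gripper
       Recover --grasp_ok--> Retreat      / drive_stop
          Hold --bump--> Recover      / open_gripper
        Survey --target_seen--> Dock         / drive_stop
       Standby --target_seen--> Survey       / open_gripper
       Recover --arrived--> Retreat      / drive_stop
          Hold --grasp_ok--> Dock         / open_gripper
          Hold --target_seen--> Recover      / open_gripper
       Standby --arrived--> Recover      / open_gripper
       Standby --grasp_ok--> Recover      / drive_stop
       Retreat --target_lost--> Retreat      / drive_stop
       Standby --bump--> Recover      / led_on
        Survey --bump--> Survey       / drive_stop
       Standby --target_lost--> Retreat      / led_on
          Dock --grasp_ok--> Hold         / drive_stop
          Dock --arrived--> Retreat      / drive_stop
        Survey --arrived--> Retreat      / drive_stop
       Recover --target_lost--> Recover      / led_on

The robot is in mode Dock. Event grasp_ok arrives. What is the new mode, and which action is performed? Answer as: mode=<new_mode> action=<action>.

current mode = Dock; filter table to that mode:
  (Dock, target_seen) → (Hold, led_on)
  (Dock, bump) → (Standby, open_gripper)
  (Dock, target_lost) → (Standby, led_on)
  (Dock, grasp_ok) → (Hold, drive_stop)  ← event matches
  (Dock, arrived) → (Retreat, drive_stop)
event = grasp_ok selects (Hold, drive_stop)

mode=Hold action=drive_stop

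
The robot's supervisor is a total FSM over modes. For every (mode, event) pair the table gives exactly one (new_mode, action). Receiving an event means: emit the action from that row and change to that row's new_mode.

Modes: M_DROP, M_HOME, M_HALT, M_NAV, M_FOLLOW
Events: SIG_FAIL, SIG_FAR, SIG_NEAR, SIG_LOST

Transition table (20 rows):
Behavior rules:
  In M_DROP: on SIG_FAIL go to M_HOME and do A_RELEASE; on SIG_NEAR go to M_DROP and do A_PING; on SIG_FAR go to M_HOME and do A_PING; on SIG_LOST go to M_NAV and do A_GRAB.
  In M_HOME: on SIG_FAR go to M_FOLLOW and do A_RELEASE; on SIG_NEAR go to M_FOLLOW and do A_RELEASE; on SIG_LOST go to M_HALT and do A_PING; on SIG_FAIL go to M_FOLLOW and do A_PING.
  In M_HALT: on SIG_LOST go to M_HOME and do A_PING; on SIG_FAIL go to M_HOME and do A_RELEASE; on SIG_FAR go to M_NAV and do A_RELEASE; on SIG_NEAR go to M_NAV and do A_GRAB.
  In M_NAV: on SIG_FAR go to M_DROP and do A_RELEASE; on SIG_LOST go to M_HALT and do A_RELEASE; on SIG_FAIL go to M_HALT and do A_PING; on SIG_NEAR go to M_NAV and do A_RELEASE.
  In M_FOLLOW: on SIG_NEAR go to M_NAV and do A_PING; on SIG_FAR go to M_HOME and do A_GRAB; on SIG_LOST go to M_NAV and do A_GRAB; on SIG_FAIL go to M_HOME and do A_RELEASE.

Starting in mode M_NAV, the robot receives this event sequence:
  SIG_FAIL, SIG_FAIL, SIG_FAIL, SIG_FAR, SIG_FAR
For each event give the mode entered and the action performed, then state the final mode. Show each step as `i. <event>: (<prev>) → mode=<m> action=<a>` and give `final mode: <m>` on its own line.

final mode: M_FOLLOW

1. SIG_FAIL: (M_NAV) → mode=M_HALT action=A_PING
2. SIG_FAIL: (M_HALT) → mode=M_HOME action=A_RELEASE
3. SIG_FAIL: (M_HOME) → mode=M_FOLLOW action=A_PING
4. SIG_FAR: (M_FOLLOW) → mode=M_HOME action=A_GRAB
5. SIG_FAR: (M_HOME) → mode=M_FOLLOW action=A_RELEASE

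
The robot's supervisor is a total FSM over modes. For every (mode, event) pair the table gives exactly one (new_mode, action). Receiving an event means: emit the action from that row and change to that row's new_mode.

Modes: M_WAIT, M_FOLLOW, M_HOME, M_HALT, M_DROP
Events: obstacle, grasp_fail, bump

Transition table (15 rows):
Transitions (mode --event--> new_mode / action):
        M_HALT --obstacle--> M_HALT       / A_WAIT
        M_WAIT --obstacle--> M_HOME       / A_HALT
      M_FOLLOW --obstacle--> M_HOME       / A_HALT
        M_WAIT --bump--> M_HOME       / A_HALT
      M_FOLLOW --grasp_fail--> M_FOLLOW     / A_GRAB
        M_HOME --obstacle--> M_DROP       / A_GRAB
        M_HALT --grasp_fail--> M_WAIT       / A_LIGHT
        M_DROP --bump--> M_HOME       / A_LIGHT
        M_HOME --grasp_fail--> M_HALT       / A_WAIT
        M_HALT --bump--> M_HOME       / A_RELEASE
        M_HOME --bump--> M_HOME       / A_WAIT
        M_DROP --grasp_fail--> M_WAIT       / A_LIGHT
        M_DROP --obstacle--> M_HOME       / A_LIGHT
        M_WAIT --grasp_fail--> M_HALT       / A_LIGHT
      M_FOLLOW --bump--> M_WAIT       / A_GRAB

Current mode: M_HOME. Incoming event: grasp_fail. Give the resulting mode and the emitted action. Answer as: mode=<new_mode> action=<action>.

current mode = M_HOME; filter table to that mode:
  (M_HOME, obstacle) → (M_DROP, A_GRAB)
  (M_HOME, grasp_fail) → (M_HALT, A_WAIT)  ← event matches
  (M_HOME, bump) → (M_HOME, A_WAIT)
event = grasp_fail selects (M_HALT, A_WAIT)

mode=M_HALT action=A_WAIT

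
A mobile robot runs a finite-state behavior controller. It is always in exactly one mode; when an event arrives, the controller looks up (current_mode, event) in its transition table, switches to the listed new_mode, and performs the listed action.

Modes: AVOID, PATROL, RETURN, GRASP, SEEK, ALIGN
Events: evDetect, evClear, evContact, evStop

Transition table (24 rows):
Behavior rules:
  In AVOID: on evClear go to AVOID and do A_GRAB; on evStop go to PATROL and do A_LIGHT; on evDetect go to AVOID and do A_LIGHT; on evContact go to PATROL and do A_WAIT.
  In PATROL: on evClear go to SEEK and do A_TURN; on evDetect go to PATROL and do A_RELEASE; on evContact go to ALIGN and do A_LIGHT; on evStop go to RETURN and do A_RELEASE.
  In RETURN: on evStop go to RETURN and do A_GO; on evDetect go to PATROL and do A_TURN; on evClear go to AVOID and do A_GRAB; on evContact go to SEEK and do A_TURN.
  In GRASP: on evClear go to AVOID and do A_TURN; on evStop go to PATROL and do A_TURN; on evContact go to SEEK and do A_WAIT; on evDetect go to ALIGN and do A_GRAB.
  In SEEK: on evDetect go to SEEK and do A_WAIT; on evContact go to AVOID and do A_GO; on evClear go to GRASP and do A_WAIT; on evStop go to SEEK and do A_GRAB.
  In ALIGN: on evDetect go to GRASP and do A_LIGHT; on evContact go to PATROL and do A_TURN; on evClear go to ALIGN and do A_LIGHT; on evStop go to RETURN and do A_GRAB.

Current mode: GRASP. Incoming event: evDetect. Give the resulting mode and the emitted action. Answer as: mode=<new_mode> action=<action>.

current mode = GRASP; filter table to that mode:
  (GRASP, evClear) → (AVOID, A_TURN)
  (GRASP, evStop) → (PATROL, A_TURN)
  (GRASP, evContact) → (SEEK, A_WAIT)
  (GRASP, evDetect) → (ALIGN, A_GRAB)  ← event matches
event = evDetect selects (ALIGN, A_GRAB)

mode=ALIGN action=A_GRAB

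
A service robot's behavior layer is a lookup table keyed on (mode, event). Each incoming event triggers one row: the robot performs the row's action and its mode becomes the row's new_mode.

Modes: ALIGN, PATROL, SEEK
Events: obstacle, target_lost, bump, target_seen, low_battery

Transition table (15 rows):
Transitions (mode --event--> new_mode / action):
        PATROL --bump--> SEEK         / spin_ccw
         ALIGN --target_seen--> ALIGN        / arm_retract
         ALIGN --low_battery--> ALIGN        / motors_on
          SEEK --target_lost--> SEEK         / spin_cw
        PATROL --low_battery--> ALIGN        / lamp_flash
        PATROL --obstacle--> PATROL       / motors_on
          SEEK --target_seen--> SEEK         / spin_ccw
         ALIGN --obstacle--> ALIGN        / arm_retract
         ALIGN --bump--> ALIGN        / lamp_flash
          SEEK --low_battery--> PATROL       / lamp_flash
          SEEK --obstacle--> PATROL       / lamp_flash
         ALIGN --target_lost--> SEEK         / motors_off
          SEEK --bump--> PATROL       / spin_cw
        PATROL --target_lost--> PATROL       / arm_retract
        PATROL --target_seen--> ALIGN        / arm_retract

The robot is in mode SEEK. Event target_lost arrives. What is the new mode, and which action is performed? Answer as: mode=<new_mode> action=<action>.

current mode = SEEK; filter table to that mode:
  (SEEK, target_lost) → (SEEK, spin_cw)  ← event matches
  (SEEK, target_seen) → (SEEK, spin_ccw)
  (SEEK, low_battery) → (PATROL, lamp_flash)
  (SEEK, obstacle) → (PATROL, lamp_flash)
  (SEEK, bump) → (PATROL, spin_cw)
event = target_lost selects (SEEK, spin_cw)

mode=SEEK action=spin_cw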